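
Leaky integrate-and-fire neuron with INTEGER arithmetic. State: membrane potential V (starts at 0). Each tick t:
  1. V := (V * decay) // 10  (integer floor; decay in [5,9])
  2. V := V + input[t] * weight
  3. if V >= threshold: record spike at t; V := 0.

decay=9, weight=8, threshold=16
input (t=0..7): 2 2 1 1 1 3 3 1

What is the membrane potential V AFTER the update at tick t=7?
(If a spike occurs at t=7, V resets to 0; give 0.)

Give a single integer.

t=0: input=2 -> V=0 FIRE
t=1: input=2 -> V=0 FIRE
t=2: input=1 -> V=8
t=3: input=1 -> V=15
t=4: input=1 -> V=0 FIRE
t=5: input=3 -> V=0 FIRE
t=6: input=3 -> V=0 FIRE
t=7: input=1 -> V=8

Answer: 8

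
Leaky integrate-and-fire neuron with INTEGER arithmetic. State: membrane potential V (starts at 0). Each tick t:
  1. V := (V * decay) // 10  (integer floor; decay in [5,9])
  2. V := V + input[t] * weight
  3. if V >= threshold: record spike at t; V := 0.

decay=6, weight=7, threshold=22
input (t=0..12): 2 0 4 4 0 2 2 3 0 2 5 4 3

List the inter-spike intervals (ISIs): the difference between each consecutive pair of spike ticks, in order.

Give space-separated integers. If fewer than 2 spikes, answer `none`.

Answer: 1 3 4 1

Derivation:
t=0: input=2 -> V=14
t=1: input=0 -> V=8
t=2: input=4 -> V=0 FIRE
t=3: input=4 -> V=0 FIRE
t=4: input=0 -> V=0
t=5: input=2 -> V=14
t=6: input=2 -> V=0 FIRE
t=7: input=3 -> V=21
t=8: input=0 -> V=12
t=9: input=2 -> V=21
t=10: input=5 -> V=0 FIRE
t=11: input=4 -> V=0 FIRE
t=12: input=3 -> V=21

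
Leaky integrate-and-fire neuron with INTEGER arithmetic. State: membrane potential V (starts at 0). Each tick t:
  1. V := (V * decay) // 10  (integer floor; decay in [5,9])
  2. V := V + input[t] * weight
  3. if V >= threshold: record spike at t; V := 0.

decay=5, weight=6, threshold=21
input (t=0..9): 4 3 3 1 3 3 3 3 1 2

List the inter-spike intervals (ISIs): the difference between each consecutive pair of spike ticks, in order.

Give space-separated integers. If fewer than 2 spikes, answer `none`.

Answer: 2 2 2

Derivation:
t=0: input=4 -> V=0 FIRE
t=1: input=3 -> V=18
t=2: input=3 -> V=0 FIRE
t=3: input=1 -> V=6
t=4: input=3 -> V=0 FIRE
t=5: input=3 -> V=18
t=6: input=3 -> V=0 FIRE
t=7: input=3 -> V=18
t=8: input=1 -> V=15
t=9: input=2 -> V=19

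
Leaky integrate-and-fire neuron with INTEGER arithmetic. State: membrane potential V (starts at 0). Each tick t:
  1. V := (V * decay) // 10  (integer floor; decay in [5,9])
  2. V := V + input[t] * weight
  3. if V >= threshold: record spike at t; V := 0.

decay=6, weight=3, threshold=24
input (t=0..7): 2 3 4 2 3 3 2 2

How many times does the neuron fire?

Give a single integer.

Answer: 0

Derivation:
t=0: input=2 -> V=6
t=1: input=3 -> V=12
t=2: input=4 -> V=19
t=3: input=2 -> V=17
t=4: input=3 -> V=19
t=5: input=3 -> V=20
t=6: input=2 -> V=18
t=7: input=2 -> V=16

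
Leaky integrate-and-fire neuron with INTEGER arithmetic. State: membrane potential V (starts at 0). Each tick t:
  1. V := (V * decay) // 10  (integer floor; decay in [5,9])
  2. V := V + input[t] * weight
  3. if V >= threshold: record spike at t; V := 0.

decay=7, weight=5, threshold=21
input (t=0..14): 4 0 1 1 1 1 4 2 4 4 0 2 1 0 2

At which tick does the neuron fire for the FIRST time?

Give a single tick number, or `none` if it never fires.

Answer: 6

Derivation:
t=0: input=4 -> V=20
t=1: input=0 -> V=14
t=2: input=1 -> V=14
t=3: input=1 -> V=14
t=4: input=1 -> V=14
t=5: input=1 -> V=14
t=6: input=4 -> V=0 FIRE
t=7: input=2 -> V=10
t=8: input=4 -> V=0 FIRE
t=9: input=4 -> V=20
t=10: input=0 -> V=14
t=11: input=2 -> V=19
t=12: input=1 -> V=18
t=13: input=0 -> V=12
t=14: input=2 -> V=18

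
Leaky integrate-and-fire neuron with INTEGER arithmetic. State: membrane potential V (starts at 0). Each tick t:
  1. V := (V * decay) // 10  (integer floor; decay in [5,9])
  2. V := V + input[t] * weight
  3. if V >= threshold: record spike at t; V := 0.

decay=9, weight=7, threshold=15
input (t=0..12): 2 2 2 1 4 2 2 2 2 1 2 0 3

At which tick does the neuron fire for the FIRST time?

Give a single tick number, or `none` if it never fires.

t=0: input=2 -> V=14
t=1: input=2 -> V=0 FIRE
t=2: input=2 -> V=14
t=3: input=1 -> V=0 FIRE
t=4: input=4 -> V=0 FIRE
t=5: input=2 -> V=14
t=6: input=2 -> V=0 FIRE
t=7: input=2 -> V=14
t=8: input=2 -> V=0 FIRE
t=9: input=1 -> V=7
t=10: input=2 -> V=0 FIRE
t=11: input=0 -> V=0
t=12: input=3 -> V=0 FIRE

Answer: 1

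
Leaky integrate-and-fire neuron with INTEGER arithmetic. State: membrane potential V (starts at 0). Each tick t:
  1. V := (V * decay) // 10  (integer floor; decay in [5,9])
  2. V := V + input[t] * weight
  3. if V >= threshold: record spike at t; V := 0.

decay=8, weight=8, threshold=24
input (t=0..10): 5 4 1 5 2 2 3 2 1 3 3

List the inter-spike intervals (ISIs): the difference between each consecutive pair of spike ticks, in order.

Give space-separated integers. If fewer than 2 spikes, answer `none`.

Answer: 1 2 2 1 3 1

Derivation:
t=0: input=5 -> V=0 FIRE
t=1: input=4 -> V=0 FIRE
t=2: input=1 -> V=8
t=3: input=5 -> V=0 FIRE
t=4: input=2 -> V=16
t=5: input=2 -> V=0 FIRE
t=6: input=3 -> V=0 FIRE
t=7: input=2 -> V=16
t=8: input=1 -> V=20
t=9: input=3 -> V=0 FIRE
t=10: input=3 -> V=0 FIRE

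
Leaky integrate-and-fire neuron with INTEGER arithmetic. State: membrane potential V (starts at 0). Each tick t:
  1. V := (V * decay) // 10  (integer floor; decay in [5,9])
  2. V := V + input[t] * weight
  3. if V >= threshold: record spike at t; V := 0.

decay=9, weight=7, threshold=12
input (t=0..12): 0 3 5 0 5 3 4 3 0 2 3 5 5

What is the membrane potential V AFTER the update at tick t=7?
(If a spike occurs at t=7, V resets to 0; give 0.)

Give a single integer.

Answer: 0

Derivation:
t=0: input=0 -> V=0
t=1: input=3 -> V=0 FIRE
t=2: input=5 -> V=0 FIRE
t=3: input=0 -> V=0
t=4: input=5 -> V=0 FIRE
t=5: input=3 -> V=0 FIRE
t=6: input=4 -> V=0 FIRE
t=7: input=3 -> V=0 FIRE
t=8: input=0 -> V=0
t=9: input=2 -> V=0 FIRE
t=10: input=3 -> V=0 FIRE
t=11: input=5 -> V=0 FIRE
t=12: input=5 -> V=0 FIRE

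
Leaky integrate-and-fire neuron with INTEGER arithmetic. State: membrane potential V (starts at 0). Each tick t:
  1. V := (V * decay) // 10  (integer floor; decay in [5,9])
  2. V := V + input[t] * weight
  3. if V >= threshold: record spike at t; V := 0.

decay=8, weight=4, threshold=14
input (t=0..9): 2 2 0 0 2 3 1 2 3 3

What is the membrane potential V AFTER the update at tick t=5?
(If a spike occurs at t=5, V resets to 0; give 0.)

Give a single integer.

Answer: 0

Derivation:
t=0: input=2 -> V=8
t=1: input=2 -> V=0 FIRE
t=2: input=0 -> V=0
t=3: input=0 -> V=0
t=4: input=2 -> V=8
t=5: input=3 -> V=0 FIRE
t=6: input=1 -> V=4
t=7: input=2 -> V=11
t=8: input=3 -> V=0 FIRE
t=9: input=3 -> V=12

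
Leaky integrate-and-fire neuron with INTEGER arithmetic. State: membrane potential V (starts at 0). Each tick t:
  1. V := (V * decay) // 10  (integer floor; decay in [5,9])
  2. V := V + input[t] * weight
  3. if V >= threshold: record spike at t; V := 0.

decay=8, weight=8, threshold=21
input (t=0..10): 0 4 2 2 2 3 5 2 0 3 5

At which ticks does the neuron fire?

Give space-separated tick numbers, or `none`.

Answer: 1 3 5 6 9 10

Derivation:
t=0: input=0 -> V=0
t=1: input=4 -> V=0 FIRE
t=2: input=2 -> V=16
t=3: input=2 -> V=0 FIRE
t=4: input=2 -> V=16
t=5: input=3 -> V=0 FIRE
t=6: input=5 -> V=0 FIRE
t=7: input=2 -> V=16
t=8: input=0 -> V=12
t=9: input=3 -> V=0 FIRE
t=10: input=5 -> V=0 FIRE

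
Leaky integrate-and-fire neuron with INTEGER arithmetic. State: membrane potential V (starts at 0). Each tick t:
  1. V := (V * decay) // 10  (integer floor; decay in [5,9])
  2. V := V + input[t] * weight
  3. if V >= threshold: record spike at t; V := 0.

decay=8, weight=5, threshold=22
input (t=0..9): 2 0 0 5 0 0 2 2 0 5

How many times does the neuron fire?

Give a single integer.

t=0: input=2 -> V=10
t=1: input=0 -> V=8
t=2: input=0 -> V=6
t=3: input=5 -> V=0 FIRE
t=4: input=0 -> V=0
t=5: input=0 -> V=0
t=6: input=2 -> V=10
t=7: input=2 -> V=18
t=8: input=0 -> V=14
t=9: input=5 -> V=0 FIRE

Answer: 2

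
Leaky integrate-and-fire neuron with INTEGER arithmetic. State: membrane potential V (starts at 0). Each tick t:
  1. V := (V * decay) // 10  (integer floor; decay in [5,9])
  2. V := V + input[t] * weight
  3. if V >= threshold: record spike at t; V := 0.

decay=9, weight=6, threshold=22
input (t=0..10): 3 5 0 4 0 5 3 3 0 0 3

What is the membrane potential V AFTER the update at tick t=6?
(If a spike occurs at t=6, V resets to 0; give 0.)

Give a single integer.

t=0: input=3 -> V=18
t=1: input=5 -> V=0 FIRE
t=2: input=0 -> V=0
t=3: input=4 -> V=0 FIRE
t=4: input=0 -> V=0
t=5: input=5 -> V=0 FIRE
t=6: input=3 -> V=18
t=7: input=3 -> V=0 FIRE
t=8: input=0 -> V=0
t=9: input=0 -> V=0
t=10: input=3 -> V=18

Answer: 18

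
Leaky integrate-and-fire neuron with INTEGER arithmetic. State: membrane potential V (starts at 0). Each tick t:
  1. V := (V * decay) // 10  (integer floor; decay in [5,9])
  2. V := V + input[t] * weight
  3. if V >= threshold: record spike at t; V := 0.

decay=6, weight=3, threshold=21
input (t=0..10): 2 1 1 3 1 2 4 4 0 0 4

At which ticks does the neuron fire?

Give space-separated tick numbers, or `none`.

t=0: input=2 -> V=6
t=1: input=1 -> V=6
t=2: input=1 -> V=6
t=3: input=3 -> V=12
t=4: input=1 -> V=10
t=5: input=2 -> V=12
t=6: input=4 -> V=19
t=7: input=4 -> V=0 FIRE
t=8: input=0 -> V=0
t=9: input=0 -> V=0
t=10: input=4 -> V=12

Answer: 7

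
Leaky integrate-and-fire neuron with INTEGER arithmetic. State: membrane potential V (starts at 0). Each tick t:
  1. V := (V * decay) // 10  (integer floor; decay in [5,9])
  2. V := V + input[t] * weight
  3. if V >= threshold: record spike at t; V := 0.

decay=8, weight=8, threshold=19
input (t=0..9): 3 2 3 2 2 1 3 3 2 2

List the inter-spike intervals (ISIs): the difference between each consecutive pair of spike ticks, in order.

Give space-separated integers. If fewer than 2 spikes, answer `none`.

t=0: input=3 -> V=0 FIRE
t=1: input=2 -> V=16
t=2: input=3 -> V=0 FIRE
t=3: input=2 -> V=16
t=4: input=2 -> V=0 FIRE
t=5: input=1 -> V=8
t=6: input=3 -> V=0 FIRE
t=7: input=3 -> V=0 FIRE
t=8: input=2 -> V=16
t=9: input=2 -> V=0 FIRE

Answer: 2 2 2 1 2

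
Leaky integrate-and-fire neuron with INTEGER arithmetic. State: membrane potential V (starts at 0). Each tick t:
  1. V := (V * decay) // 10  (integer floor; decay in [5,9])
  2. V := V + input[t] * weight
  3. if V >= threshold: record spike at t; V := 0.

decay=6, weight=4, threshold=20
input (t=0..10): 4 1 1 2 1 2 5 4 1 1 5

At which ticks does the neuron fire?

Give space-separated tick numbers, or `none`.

t=0: input=4 -> V=16
t=1: input=1 -> V=13
t=2: input=1 -> V=11
t=3: input=2 -> V=14
t=4: input=1 -> V=12
t=5: input=2 -> V=15
t=6: input=5 -> V=0 FIRE
t=7: input=4 -> V=16
t=8: input=1 -> V=13
t=9: input=1 -> V=11
t=10: input=5 -> V=0 FIRE

Answer: 6 10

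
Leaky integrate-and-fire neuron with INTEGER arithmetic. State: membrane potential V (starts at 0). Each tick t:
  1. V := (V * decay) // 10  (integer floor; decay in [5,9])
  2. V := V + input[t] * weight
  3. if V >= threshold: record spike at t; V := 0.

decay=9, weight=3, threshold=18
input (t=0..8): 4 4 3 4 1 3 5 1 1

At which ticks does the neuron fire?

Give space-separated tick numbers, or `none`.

Answer: 1 3 6

Derivation:
t=0: input=4 -> V=12
t=1: input=4 -> V=0 FIRE
t=2: input=3 -> V=9
t=3: input=4 -> V=0 FIRE
t=4: input=1 -> V=3
t=5: input=3 -> V=11
t=6: input=5 -> V=0 FIRE
t=7: input=1 -> V=3
t=8: input=1 -> V=5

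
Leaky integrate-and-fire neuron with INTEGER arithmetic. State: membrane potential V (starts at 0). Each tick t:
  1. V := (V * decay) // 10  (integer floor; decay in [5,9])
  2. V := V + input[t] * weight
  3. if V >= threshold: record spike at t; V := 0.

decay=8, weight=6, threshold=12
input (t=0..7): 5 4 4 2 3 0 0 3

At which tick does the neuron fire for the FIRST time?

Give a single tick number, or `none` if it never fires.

Answer: 0

Derivation:
t=0: input=5 -> V=0 FIRE
t=1: input=4 -> V=0 FIRE
t=2: input=4 -> V=0 FIRE
t=3: input=2 -> V=0 FIRE
t=4: input=3 -> V=0 FIRE
t=5: input=0 -> V=0
t=6: input=0 -> V=0
t=7: input=3 -> V=0 FIRE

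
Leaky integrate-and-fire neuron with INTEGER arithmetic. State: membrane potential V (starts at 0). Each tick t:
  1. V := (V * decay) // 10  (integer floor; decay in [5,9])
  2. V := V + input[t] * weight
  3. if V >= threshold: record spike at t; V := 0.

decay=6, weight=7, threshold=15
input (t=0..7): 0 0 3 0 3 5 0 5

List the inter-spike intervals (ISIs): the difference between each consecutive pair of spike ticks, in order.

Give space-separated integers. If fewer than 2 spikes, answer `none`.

Answer: 2 1 2

Derivation:
t=0: input=0 -> V=0
t=1: input=0 -> V=0
t=2: input=3 -> V=0 FIRE
t=3: input=0 -> V=0
t=4: input=3 -> V=0 FIRE
t=5: input=5 -> V=0 FIRE
t=6: input=0 -> V=0
t=7: input=5 -> V=0 FIRE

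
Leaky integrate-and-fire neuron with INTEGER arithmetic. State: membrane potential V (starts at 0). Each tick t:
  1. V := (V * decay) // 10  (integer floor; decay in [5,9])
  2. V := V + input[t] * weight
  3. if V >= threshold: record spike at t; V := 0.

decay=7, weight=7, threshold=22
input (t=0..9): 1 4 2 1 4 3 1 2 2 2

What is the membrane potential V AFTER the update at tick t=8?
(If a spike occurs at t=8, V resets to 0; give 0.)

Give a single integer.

t=0: input=1 -> V=7
t=1: input=4 -> V=0 FIRE
t=2: input=2 -> V=14
t=3: input=1 -> V=16
t=4: input=4 -> V=0 FIRE
t=5: input=3 -> V=21
t=6: input=1 -> V=21
t=7: input=2 -> V=0 FIRE
t=8: input=2 -> V=14
t=9: input=2 -> V=0 FIRE

Answer: 14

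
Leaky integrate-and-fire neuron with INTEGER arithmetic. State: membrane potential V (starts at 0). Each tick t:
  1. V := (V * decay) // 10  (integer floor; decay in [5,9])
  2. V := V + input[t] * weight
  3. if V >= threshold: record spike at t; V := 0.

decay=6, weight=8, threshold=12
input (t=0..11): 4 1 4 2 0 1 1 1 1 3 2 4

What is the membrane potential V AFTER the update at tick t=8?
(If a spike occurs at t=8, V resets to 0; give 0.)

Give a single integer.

t=0: input=4 -> V=0 FIRE
t=1: input=1 -> V=8
t=2: input=4 -> V=0 FIRE
t=3: input=2 -> V=0 FIRE
t=4: input=0 -> V=0
t=5: input=1 -> V=8
t=6: input=1 -> V=0 FIRE
t=7: input=1 -> V=8
t=8: input=1 -> V=0 FIRE
t=9: input=3 -> V=0 FIRE
t=10: input=2 -> V=0 FIRE
t=11: input=4 -> V=0 FIRE

Answer: 0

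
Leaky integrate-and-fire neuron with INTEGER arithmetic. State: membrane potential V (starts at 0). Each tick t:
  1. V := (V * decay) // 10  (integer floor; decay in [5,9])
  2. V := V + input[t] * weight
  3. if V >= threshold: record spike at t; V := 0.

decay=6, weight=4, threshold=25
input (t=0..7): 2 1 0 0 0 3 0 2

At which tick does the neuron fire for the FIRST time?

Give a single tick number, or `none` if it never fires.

Answer: none

Derivation:
t=0: input=2 -> V=8
t=1: input=1 -> V=8
t=2: input=0 -> V=4
t=3: input=0 -> V=2
t=4: input=0 -> V=1
t=5: input=3 -> V=12
t=6: input=0 -> V=7
t=7: input=2 -> V=12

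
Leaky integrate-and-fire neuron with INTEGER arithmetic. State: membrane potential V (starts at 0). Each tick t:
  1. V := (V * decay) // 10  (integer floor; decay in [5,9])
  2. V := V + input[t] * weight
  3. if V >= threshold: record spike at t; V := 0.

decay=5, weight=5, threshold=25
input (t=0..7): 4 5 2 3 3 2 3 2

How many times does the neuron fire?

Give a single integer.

Answer: 2

Derivation:
t=0: input=4 -> V=20
t=1: input=5 -> V=0 FIRE
t=2: input=2 -> V=10
t=3: input=3 -> V=20
t=4: input=3 -> V=0 FIRE
t=5: input=2 -> V=10
t=6: input=3 -> V=20
t=7: input=2 -> V=20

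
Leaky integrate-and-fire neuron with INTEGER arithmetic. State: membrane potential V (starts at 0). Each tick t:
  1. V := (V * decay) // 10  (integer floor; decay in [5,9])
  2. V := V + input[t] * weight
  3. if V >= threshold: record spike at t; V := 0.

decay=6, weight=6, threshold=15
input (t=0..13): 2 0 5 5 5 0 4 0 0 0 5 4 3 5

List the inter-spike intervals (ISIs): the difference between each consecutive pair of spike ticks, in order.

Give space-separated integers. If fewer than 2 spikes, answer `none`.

t=0: input=2 -> V=12
t=1: input=0 -> V=7
t=2: input=5 -> V=0 FIRE
t=3: input=5 -> V=0 FIRE
t=4: input=5 -> V=0 FIRE
t=5: input=0 -> V=0
t=6: input=4 -> V=0 FIRE
t=7: input=0 -> V=0
t=8: input=0 -> V=0
t=9: input=0 -> V=0
t=10: input=5 -> V=0 FIRE
t=11: input=4 -> V=0 FIRE
t=12: input=3 -> V=0 FIRE
t=13: input=5 -> V=0 FIRE

Answer: 1 1 2 4 1 1 1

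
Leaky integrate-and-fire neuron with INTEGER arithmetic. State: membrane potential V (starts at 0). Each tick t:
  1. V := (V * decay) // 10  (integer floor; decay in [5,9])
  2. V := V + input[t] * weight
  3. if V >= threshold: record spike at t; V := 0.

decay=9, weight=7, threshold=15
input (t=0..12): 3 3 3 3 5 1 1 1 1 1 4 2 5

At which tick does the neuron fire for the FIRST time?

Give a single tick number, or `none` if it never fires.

t=0: input=3 -> V=0 FIRE
t=1: input=3 -> V=0 FIRE
t=2: input=3 -> V=0 FIRE
t=3: input=3 -> V=0 FIRE
t=4: input=5 -> V=0 FIRE
t=5: input=1 -> V=7
t=6: input=1 -> V=13
t=7: input=1 -> V=0 FIRE
t=8: input=1 -> V=7
t=9: input=1 -> V=13
t=10: input=4 -> V=0 FIRE
t=11: input=2 -> V=14
t=12: input=5 -> V=0 FIRE

Answer: 0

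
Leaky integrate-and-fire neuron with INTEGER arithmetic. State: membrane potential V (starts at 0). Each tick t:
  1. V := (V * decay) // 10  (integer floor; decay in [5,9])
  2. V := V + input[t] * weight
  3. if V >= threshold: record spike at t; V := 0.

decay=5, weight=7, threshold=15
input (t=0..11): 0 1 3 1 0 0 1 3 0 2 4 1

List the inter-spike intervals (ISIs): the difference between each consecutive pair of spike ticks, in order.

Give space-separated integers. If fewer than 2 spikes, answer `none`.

t=0: input=0 -> V=0
t=1: input=1 -> V=7
t=2: input=3 -> V=0 FIRE
t=3: input=1 -> V=7
t=4: input=0 -> V=3
t=5: input=0 -> V=1
t=6: input=1 -> V=7
t=7: input=3 -> V=0 FIRE
t=8: input=0 -> V=0
t=9: input=2 -> V=14
t=10: input=4 -> V=0 FIRE
t=11: input=1 -> V=7

Answer: 5 3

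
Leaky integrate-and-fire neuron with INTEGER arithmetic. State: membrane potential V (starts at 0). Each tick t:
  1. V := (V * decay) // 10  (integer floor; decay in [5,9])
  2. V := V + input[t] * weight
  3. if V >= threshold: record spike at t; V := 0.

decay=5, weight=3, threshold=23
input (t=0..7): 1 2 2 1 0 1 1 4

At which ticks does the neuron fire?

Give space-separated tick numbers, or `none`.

t=0: input=1 -> V=3
t=1: input=2 -> V=7
t=2: input=2 -> V=9
t=3: input=1 -> V=7
t=4: input=0 -> V=3
t=5: input=1 -> V=4
t=6: input=1 -> V=5
t=7: input=4 -> V=14

Answer: none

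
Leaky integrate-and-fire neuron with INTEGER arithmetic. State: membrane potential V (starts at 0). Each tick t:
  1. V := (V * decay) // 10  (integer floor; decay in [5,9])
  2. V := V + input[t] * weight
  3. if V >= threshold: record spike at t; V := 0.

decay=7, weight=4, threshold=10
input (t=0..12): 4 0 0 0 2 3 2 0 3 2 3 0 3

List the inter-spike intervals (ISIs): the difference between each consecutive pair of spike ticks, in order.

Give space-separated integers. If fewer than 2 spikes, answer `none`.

t=0: input=4 -> V=0 FIRE
t=1: input=0 -> V=0
t=2: input=0 -> V=0
t=3: input=0 -> V=0
t=4: input=2 -> V=8
t=5: input=3 -> V=0 FIRE
t=6: input=2 -> V=8
t=7: input=0 -> V=5
t=8: input=3 -> V=0 FIRE
t=9: input=2 -> V=8
t=10: input=3 -> V=0 FIRE
t=11: input=0 -> V=0
t=12: input=3 -> V=0 FIRE

Answer: 5 3 2 2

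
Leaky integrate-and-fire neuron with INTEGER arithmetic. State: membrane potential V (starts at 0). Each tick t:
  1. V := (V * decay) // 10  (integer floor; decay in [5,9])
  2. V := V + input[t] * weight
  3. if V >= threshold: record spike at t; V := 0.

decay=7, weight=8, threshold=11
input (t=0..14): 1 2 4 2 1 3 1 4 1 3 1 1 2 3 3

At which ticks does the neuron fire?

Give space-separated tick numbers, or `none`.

Answer: 1 2 3 5 7 9 11 12 13 14

Derivation:
t=0: input=1 -> V=8
t=1: input=2 -> V=0 FIRE
t=2: input=4 -> V=0 FIRE
t=3: input=2 -> V=0 FIRE
t=4: input=1 -> V=8
t=5: input=3 -> V=0 FIRE
t=6: input=1 -> V=8
t=7: input=4 -> V=0 FIRE
t=8: input=1 -> V=8
t=9: input=3 -> V=0 FIRE
t=10: input=1 -> V=8
t=11: input=1 -> V=0 FIRE
t=12: input=2 -> V=0 FIRE
t=13: input=3 -> V=0 FIRE
t=14: input=3 -> V=0 FIRE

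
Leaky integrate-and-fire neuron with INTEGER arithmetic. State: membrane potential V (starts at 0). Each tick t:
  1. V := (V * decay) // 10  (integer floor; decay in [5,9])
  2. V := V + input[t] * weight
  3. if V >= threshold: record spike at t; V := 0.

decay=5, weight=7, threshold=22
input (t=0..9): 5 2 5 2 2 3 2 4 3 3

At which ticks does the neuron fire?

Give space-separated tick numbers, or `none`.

t=0: input=5 -> V=0 FIRE
t=1: input=2 -> V=14
t=2: input=5 -> V=0 FIRE
t=3: input=2 -> V=14
t=4: input=2 -> V=21
t=5: input=3 -> V=0 FIRE
t=6: input=2 -> V=14
t=7: input=4 -> V=0 FIRE
t=8: input=3 -> V=21
t=9: input=3 -> V=0 FIRE

Answer: 0 2 5 7 9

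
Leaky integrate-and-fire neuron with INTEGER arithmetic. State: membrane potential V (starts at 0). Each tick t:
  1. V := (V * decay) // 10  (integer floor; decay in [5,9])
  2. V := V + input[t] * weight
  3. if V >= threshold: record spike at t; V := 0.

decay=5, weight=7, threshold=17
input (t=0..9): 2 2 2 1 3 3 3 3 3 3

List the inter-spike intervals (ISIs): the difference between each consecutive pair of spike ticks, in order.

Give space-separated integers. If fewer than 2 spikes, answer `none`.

Answer: 3 1 1 1 1 1

Derivation:
t=0: input=2 -> V=14
t=1: input=2 -> V=0 FIRE
t=2: input=2 -> V=14
t=3: input=1 -> V=14
t=4: input=3 -> V=0 FIRE
t=5: input=3 -> V=0 FIRE
t=6: input=3 -> V=0 FIRE
t=7: input=3 -> V=0 FIRE
t=8: input=3 -> V=0 FIRE
t=9: input=3 -> V=0 FIRE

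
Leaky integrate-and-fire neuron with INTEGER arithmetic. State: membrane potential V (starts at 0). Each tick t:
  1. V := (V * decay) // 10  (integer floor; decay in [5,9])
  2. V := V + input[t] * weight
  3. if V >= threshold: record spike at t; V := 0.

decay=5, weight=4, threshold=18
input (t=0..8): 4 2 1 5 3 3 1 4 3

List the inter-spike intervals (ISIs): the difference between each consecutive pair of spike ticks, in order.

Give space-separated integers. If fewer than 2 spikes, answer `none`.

Answer: 2 2

Derivation:
t=0: input=4 -> V=16
t=1: input=2 -> V=16
t=2: input=1 -> V=12
t=3: input=5 -> V=0 FIRE
t=4: input=3 -> V=12
t=5: input=3 -> V=0 FIRE
t=6: input=1 -> V=4
t=7: input=4 -> V=0 FIRE
t=8: input=3 -> V=12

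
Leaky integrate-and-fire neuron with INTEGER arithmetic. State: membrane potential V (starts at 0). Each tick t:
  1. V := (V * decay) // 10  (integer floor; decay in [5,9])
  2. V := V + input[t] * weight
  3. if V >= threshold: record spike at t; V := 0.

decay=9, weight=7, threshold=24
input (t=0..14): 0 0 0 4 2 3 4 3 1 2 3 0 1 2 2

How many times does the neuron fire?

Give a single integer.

Answer: 6

Derivation:
t=0: input=0 -> V=0
t=1: input=0 -> V=0
t=2: input=0 -> V=0
t=3: input=4 -> V=0 FIRE
t=4: input=2 -> V=14
t=5: input=3 -> V=0 FIRE
t=6: input=4 -> V=0 FIRE
t=7: input=3 -> V=21
t=8: input=1 -> V=0 FIRE
t=9: input=2 -> V=14
t=10: input=3 -> V=0 FIRE
t=11: input=0 -> V=0
t=12: input=1 -> V=7
t=13: input=2 -> V=20
t=14: input=2 -> V=0 FIRE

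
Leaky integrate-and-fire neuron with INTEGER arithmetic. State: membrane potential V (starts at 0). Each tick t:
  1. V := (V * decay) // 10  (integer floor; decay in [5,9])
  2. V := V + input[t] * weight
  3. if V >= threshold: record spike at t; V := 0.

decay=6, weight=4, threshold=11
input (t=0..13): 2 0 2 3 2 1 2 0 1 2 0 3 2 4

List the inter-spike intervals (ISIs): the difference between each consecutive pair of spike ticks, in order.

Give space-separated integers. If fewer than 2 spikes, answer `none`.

Answer: 3 5 2

Derivation:
t=0: input=2 -> V=8
t=1: input=0 -> V=4
t=2: input=2 -> V=10
t=3: input=3 -> V=0 FIRE
t=4: input=2 -> V=8
t=5: input=1 -> V=8
t=6: input=2 -> V=0 FIRE
t=7: input=0 -> V=0
t=8: input=1 -> V=4
t=9: input=2 -> V=10
t=10: input=0 -> V=6
t=11: input=3 -> V=0 FIRE
t=12: input=2 -> V=8
t=13: input=4 -> V=0 FIRE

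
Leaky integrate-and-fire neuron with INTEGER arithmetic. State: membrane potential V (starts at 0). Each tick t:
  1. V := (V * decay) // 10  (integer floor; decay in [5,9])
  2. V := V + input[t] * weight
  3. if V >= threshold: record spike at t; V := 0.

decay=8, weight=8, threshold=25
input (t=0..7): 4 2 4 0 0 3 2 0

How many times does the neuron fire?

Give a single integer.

Answer: 3

Derivation:
t=0: input=4 -> V=0 FIRE
t=1: input=2 -> V=16
t=2: input=4 -> V=0 FIRE
t=3: input=0 -> V=0
t=4: input=0 -> V=0
t=5: input=3 -> V=24
t=6: input=2 -> V=0 FIRE
t=7: input=0 -> V=0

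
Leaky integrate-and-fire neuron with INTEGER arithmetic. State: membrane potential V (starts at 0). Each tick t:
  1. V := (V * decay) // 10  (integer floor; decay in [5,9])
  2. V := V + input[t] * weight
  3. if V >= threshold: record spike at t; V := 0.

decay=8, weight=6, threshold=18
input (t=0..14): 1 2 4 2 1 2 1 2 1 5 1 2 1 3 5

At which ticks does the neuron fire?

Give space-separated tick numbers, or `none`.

Answer: 2 5 8 9 12 13 14

Derivation:
t=0: input=1 -> V=6
t=1: input=2 -> V=16
t=2: input=4 -> V=0 FIRE
t=3: input=2 -> V=12
t=4: input=1 -> V=15
t=5: input=2 -> V=0 FIRE
t=6: input=1 -> V=6
t=7: input=2 -> V=16
t=8: input=1 -> V=0 FIRE
t=9: input=5 -> V=0 FIRE
t=10: input=1 -> V=6
t=11: input=2 -> V=16
t=12: input=1 -> V=0 FIRE
t=13: input=3 -> V=0 FIRE
t=14: input=5 -> V=0 FIRE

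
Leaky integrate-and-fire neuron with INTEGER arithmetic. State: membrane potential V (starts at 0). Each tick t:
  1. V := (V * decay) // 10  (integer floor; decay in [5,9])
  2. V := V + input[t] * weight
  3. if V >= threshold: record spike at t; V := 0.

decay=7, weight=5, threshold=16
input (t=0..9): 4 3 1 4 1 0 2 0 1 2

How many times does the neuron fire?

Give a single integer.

Answer: 3

Derivation:
t=0: input=4 -> V=0 FIRE
t=1: input=3 -> V=15
t=2: input=1 -> V=15
t=3: input=4 -> V=0 FIRE
t=4: input=1 -> V=5
t=5: input=0 -> V=3
t=6: input=2 -> V=12
t=7: input=0 -> V=8
t=8: input=1 -> V=10
t=9: input=2 -> V=0 FIRE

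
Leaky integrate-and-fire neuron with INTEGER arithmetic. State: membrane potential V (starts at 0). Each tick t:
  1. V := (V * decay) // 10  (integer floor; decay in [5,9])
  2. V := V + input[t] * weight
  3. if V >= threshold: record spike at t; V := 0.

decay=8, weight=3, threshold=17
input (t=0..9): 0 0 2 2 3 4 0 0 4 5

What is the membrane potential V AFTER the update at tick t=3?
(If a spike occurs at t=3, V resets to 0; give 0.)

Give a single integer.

t=0: input=0 -> V=0
t=1: input=0 -> V=0
t=2: input=2 -> V=6
t=3: input=2 -> V=10
t=4: input=3 -> V=0 FIRE
t=5: input=4 -> V=12
t=6: input=0 -> V=9
t=7: input=0 -> V=7
t=8: input=4 -> V=0 FIRE
t=9: input=5 -> V=15

Answer: 10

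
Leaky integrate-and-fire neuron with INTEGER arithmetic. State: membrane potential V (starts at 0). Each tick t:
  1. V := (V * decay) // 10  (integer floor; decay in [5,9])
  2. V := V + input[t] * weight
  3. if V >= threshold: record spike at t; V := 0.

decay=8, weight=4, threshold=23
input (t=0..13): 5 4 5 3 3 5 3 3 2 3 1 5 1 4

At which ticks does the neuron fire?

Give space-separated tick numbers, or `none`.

t=0: input=5 -> V=20
t=1: input=4 -> V=0 FIRE
t=2: input=5 -> V=20
t=3: input=3 -> V=0 FIRE
t=4: input=3 -> V=12
t=5: input=5 -> V=0 FIRE
t=6: input=3 -> V=12
t=7: input=3 -> V=21
t=8: input=2 -> V=0 FIRE
t=9: input=3 -> V=12
t=10: input=1 -> V=13
t=11: input=5 -> V=0 FIRE
t=12: input=1 -> V=4
t=13: input=4 -> V=19

Answer: 1 3 5 8 11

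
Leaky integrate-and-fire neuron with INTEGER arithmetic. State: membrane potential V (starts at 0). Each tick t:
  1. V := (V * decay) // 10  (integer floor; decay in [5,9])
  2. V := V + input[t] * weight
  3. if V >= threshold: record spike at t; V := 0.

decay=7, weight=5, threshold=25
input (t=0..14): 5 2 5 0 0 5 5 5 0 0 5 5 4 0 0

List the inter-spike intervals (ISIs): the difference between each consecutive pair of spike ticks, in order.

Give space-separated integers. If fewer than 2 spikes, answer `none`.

Answer: 2 3 1 1 3 1

Derivation:
t=0: input=5 -> V=0 FIRE
t=1: input=2 -> V=10
t=2: input=5 -> V=0 FIRE
t=3: input=0 -> V=0
t=4: input=0 -> V=0
t=5: input=5 -> V=0 FIRE
t=6: input=5 -> V=0 FIRE
t=7: input=5 -> V=0 FIRE
t=8: input=0 -> V=0
t=9: input=0 -> V=0
t=10: input=5 -> V=0 FIRE
t=11: input=5 -> V=0 FIRE
t=12: input=4 -> V=20
t=13: input=0 -> V=14
t=14: input=0 -> V=9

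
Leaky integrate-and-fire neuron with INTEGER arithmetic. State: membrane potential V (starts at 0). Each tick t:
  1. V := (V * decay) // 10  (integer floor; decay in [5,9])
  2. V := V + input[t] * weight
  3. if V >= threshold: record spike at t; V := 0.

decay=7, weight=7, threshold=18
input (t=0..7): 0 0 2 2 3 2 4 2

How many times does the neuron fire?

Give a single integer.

Answer: 3

Derivation:
t=0: input=0 -> V=0
t=1: input=0 -> V=0
t=2: input=2 -> V=14
t=3: input=2 -> V=0 FIRE
t=4: input=3 -> V=0 FIRE
t=5: input=2 -> V=14
t=6: input=4 -> V=0 FIRE
t=7: input=2 -> V=14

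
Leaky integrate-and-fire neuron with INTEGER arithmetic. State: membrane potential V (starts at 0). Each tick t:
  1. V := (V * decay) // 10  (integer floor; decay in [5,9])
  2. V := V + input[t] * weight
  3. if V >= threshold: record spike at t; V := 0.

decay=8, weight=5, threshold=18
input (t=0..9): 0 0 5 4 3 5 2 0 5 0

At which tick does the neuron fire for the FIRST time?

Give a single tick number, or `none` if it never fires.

Answer: 2

Derivation:
t=0: input=0 -> V=0
t=1: input=0 -> V=0
t=2: input=5 -> V=0 FIRE
t=3: input=4 -> V=0 FIRE
t=4: input=3 -> V=15
t=5: input=5 -> V=0 FIRE
t=6: input=2 -> V=10
t=7: input=0 -> V=8
t=8: input=5 -> V=0 FIRE
t=9: input=0 -> V=0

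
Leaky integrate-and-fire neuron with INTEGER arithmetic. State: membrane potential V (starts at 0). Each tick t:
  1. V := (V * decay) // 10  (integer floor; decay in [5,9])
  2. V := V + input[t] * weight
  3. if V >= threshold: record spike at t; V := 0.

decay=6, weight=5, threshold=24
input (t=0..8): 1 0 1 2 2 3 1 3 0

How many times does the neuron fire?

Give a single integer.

t=0: input=1 -> V=5
t=1: input=0 -> V=3
t=2: input=1 -> V=6
t=3: input=2 -> V=13
t=4: input=2 -> V=17
t=5: input=3 -> V=0 FIRE
t=6: input=1 -> V=5
t=7: input=3 -> V=18
t=8: input=0 -> V=10

Answer: 1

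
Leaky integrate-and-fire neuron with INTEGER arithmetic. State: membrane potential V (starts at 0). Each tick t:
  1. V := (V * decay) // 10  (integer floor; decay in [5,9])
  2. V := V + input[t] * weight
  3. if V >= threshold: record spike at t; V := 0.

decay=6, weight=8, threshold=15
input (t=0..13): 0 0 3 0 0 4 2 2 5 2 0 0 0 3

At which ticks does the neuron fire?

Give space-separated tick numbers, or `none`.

Answer: 2 5 6 7 8 9 13

Derivation:
t=0: input=0 -> V=0
t=1: input=0 -> V=0
t=2: input=3 -> V=0 FIRE
t=3: input=0 -> V=0
t=4: input=0 -> V=0
t=5: input=4 -> V=0 FIRE
t=6: input=2 -> V=0 FIRE
t=7: input=2 -> V=0 FIRE
t=8: input=5 -> V=0 FIRE
t=9: input=2 -> V=0 FIRE
t=10: input=0 -> V=0
t=11: input=0 -> V=0
t=12: input=0 -> V=0
t=13: input=3 -> V=0 FIRE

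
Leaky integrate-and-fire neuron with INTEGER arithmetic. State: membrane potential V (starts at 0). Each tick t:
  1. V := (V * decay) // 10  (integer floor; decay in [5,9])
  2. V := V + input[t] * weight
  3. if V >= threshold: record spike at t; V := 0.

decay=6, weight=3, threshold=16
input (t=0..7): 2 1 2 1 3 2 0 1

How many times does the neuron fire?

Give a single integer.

Answer: 0

Derivation:
t=0: input=2 -> V=6
t=1: input=1 -> V=6
t=2: input=2 -> V=9
t=3: input=1 -> V=8
t=4: input=3 -> V=13
t=5: input=2 -> V=13
t=6: input=0 -> V=7
t=7: input=1 -> V=7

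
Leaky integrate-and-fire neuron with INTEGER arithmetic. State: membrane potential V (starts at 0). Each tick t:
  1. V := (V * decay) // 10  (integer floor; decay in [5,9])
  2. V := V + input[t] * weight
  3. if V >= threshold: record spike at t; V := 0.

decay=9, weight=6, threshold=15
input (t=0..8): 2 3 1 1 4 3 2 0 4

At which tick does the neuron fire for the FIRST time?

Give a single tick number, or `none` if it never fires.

Answer: 1

Derivation:
t=0: input=2 -> V=12
t=1: input=3 -> V=0 FIRE
t=2: input=1 -> V=6
t=3: input=1 -> V=11
t=4: input=4 -> V=0 FIRE
t=5: input=3 -> V=0 FIRE
t=6: input=2 -> V=12
t=7: input=0 -> V=10
t=8: input=4 -> V=0 FIRE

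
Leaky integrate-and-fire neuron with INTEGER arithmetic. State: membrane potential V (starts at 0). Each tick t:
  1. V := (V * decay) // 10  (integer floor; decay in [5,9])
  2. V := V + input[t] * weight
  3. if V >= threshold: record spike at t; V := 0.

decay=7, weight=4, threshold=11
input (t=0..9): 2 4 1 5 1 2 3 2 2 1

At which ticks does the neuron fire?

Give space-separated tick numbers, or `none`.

Answer: 1 3 6 8

Derivation:
t=0: input=2 -> V=8
t=1: input=4 -> V=0 FIRE
t=2: input=1 -> V=4
t=3: input=5 -> V=0 FIRE
t=4: input=1 -> V=4
t=5: input=2 -> V=10
t=6: input=3 -> V=0 FIRE
t=7: input=2 -> V=8
t=8: input=2 -> V=0 FIRE
t=9: input=1 -> V=4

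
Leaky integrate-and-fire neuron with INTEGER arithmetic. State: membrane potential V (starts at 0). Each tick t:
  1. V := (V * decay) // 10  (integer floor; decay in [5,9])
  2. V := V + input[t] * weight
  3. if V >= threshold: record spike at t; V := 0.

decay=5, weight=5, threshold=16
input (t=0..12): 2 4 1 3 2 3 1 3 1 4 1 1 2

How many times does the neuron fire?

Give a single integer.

t=0: input=2 -> V=10
t=1: input=4 -> V=0 FIRE
t=2: input=1 -> V=5
t=3: input=3 -> V=0 FIRE
t=4: input=2 -> V=10
t=5: input=3 -> V=0 FIRE
t=6: input=1 -> V=5
t=7: input=3 -> V=0 FIRE
t=8: input=1 -> V=5
t=9: input=4 -> V=0 FIRE
t=10: input=1 -> V=5
t=11: input=1 -> V=7
t=12: input=2 -> V=13

Answer: 5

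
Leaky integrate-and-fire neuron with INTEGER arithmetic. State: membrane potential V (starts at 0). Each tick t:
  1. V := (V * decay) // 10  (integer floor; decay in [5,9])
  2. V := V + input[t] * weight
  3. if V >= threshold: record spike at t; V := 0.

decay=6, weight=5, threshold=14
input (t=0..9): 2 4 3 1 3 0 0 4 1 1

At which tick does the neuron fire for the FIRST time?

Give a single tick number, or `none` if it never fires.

Answer: 1

Derivation:
t=0: input=2 -> V=10
t=1: input=4 -> V=0 FIRE
t=2: input=3 -> V=0 FIRE
t=3: input=1 -> V=5
t=4: input=3 -> V=0 FIRE
t=5: input=0 -> V=0
t=6: input=0 -> V=0
t=7: input=4 -> V=0 FIRE
t=8: input=1 -> V=5
t=9: input=1 -> V=8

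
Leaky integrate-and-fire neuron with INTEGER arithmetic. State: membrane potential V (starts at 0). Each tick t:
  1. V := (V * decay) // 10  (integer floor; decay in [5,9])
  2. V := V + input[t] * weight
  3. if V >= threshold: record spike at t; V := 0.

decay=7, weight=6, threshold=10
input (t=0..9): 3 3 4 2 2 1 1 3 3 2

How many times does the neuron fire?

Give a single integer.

t=0: input=3 -> V=0 FIRE
t=1: input=3 -> V=0 FIRE
t=2: input=4 -> V=0 FIRE
t=3: input=2 -> V=0 FIRE
t=4: input=2 -> V=0 FIRE
t=5: input=1 -> V=6
t=6: input=1 -> V=0 FIRE
t=7: input=3 -> V=0 FIRE
t=8: input=3 -> V=0 FIRE
t=9: input=2 -> V=0 FIRE

Answer: 9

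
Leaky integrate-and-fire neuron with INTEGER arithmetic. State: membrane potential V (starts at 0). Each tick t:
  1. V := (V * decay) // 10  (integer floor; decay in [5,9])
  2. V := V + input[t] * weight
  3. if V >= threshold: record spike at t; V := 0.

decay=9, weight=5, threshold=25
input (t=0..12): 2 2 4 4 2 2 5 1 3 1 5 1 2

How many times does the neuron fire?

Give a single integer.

t=0: input=2 -> V=10
t=1: input=2 -> V=19
t=2: input=4 -> V=0 FIRE
t=3: input=4 -> V=20
t=4: input=2 -> V=0 FIRE
t=5: input=2 -> V=10
t=6: input=5 -> V=0 FIRE
t=7: input=1 -> V=5
t=8: input=3 -> V=19
t=9: input=1 -> V=22
t=10: input=5 -> V=0 FIRE
t=11: input=1 -> V=5
t=12: input=2 -> V=14

Answer: 4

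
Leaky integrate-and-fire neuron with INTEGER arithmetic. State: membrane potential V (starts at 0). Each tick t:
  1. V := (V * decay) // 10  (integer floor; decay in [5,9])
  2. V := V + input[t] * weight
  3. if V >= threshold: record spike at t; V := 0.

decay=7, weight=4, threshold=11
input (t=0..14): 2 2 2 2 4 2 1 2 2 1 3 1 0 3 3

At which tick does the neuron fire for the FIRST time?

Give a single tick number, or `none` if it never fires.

Answer: 1

Derivation:
t=0: input=2 -> V=8
t=1: input=2 -> V=0 FIRE
t=2: input=2 -> V=8
t=3: input=2 -> V=0 FIRE
t=4: input=4 -> V=0 FIRE
t=5: input=2 -> V=8
t=6: input=1 -> V=9
t=7: input=2 -> V=0 FIRE
t=8: input=2 -> V=8
t=9: input=1 -> V=9
t=10: input=3 -> V=0 FIRE
t=11: input=1 -> V=4
t=12: input=0 -> V=2
t=13: input=3 -> V=0 FIRE
t=14: input=3 -> V=0 FIRE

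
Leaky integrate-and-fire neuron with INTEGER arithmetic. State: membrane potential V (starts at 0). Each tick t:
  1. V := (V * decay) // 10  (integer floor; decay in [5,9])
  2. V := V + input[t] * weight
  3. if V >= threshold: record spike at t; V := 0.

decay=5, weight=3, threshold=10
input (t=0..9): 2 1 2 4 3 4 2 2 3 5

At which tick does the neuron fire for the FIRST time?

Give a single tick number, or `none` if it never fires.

Answer: 3

Derivation:
t=0: input=2 -> V=6
t=1: input=1 -> V=6
t=2: input=2 -> V=9
t=3: input=4 -> V=0 FIRE
t=4: input=3 -> V=9
t=5: input=4 -> V=0 FIRE
t=6: input=2 -> V=6
t=7: input=2 -> V=9
t=8: input=3 -> V=0 FIRE
t=9: input=5 -> V=0 FIRE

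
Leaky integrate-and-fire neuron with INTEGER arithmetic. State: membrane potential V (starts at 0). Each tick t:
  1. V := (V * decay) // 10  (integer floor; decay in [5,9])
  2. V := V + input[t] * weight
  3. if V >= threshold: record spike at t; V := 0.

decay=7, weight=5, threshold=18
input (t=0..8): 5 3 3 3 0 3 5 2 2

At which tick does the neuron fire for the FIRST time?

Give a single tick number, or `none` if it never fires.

Answer: 0

Derivation:
t=0: input=5 -> V=0 FIRE
t=1: input=3 -> V=15
t=2: input=3 -> V=0 FIRE
t=3: input=3 -> V=15
t=4: input=0 -> V=10
t=5: input=3 -> V=0 FIRE
t=6: input=5 -> V=0 FIRE
t=7: input=2 -> V=10
t=8: input=2 -> V=17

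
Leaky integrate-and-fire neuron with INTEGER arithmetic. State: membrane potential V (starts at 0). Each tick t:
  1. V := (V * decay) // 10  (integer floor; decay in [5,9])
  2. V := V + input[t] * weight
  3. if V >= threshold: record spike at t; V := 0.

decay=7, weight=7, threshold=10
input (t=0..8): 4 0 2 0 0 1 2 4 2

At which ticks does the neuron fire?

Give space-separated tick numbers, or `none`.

t=0: input=4 -> V=0 FIRE
t=1: input=0 -> V=0
t=2: input=2 -> V=0 FIRE
t=3: input=0 -> V=0
t=4: input=0 -> V=0
t=5: input=1 -> V=7
t=6: input=2 -> V=0 FIRE
t=7: input=4 -> V=0 FIRE
t=8: input=2 -> V=0 FIRE

Answer: 0 2 6 7 8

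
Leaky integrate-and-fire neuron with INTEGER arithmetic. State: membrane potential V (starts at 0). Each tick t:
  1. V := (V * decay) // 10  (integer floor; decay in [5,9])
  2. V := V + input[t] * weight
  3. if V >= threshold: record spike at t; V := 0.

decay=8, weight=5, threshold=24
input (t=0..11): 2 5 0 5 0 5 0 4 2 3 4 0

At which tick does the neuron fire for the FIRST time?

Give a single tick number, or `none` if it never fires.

Answer: 1

Derivation:
t=0: input=2 -> V=10
t=1: input=5 -> V=0 FIRE
t=2: input=0 -> V=0
t=3: input=5 -> V=0 FIRE
t=4: input=0 -> V=0
t=5: input=5 -> V=0 FIRE
t=6: input=0 -> V=0
t=7: input=4 -> V=20
t=8: input=2 -> V=0 FIRE
t=9: input=3 -> V=15
t=10: input=4 -> V=0 FIRE
t=11: input=0 -> V=0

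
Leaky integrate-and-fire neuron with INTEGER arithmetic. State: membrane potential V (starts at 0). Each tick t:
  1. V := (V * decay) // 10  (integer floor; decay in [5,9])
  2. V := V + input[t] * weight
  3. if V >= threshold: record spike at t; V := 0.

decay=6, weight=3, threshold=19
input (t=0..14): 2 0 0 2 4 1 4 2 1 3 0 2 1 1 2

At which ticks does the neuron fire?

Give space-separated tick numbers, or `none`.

Answer: 6

Derivation:
t=0: input=2 -> V=6
t=1: input=0 -> V=3
t=2: input=0 -> V=1
t=3: input=2 -> V=6
t=4: input=4 -> V=15
t=5: input=1 -> V=12
t=6: input=4 -> V=0 FIRE
t=7: input=2 -> V=6
t=8: input=1 -> V=6
t=9: input=3 -> V=12
t=10: input=0 -> V=7
t=11: input=2 -> V=10
t=12: input=1 -> V=9
t=13: input=1 -> V=8
t=14: input=2 -> V=10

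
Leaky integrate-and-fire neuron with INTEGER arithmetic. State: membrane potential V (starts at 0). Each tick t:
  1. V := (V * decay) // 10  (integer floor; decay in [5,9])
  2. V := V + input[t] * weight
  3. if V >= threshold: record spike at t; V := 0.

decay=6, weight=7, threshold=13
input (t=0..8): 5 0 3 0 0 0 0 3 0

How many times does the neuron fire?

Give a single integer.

t=0: input=5 -> V=0 FIRE
t=1: input=0 -> V=0
t=2: input=3 -> V=0 FIRE
t=3: input=0 -> V=0
t=4: input=0 -> V=0
t=5: input=0 -> V=0
t=6: input=0 -> V=0
t=7: input=3 -> V=0 FIRE
t=8: input=0 -> V=0

Answer: 3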